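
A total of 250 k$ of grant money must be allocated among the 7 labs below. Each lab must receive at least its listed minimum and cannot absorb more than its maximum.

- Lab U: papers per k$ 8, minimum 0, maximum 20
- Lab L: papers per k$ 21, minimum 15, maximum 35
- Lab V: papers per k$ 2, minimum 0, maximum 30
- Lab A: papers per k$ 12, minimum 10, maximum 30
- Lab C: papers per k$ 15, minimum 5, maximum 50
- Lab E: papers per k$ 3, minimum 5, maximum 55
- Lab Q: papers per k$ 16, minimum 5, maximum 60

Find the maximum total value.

3130

Meeting every minimum uses 0+15+0+10+5+5+5 = 40 k$, leaving 210.
Order the labs by papers per k$: Lab L 21 > Lab Q 16 > Lab C 15 > Lab A 12 > Lab U 8 > Lab E 3 > Lab V 2.
Give Lab L 20 more to hit its cap of 35 — 190 left.
Lab Q takes 55 more to reach its cap of 60 — 135 left.
Lab C: +45 to 50 (cap) — 90 left.
Give Lab A 20 more to hit its cap of 30 — 70 left.
Lab U: +20 to 20 (cap) — 50 left.
Lab E: +50 to 55 (cap) — 0 left.
Total = 8×20 + 21×35 + 12×30 + 15×50 + 3×55 + 16×60 = 3130.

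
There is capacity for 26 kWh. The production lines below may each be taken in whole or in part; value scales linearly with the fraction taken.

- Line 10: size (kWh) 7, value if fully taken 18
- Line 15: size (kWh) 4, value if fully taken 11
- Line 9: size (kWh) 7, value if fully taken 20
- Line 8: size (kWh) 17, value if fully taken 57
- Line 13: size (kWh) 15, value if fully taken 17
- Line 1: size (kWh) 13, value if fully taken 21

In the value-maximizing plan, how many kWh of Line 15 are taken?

Best value per unit of size first: Line 8 57/17≈3.35, Line 9 20/7≈2.86, Line 15 11/4≈2.75, Line 10 18/7≈2.57, Line 1 21/13≈1.62, Line 13 17/15≈1.13.
Line 8: take in full, 17 kWh for value 57 ; 9 left.
Take all of Line 9 (7 kWh, value 20) ; 2 kWh left.
2 kWh left: a 2/4 share of Line 15 gives 11×2/4 = 5.5.

2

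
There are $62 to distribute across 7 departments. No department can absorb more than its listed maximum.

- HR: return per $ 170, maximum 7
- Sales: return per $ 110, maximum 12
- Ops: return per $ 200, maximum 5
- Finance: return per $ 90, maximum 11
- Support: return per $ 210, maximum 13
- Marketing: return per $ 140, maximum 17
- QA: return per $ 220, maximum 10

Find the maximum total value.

Highest return per $ first: QA 220 > Support 210 > Ops 200 > HR 170 > Marketing 140 > Sales 110 > Finance 90.
QA takes 10 to reach its cap of 10 → 52 left.
Support: +13 to 13 (cap) → 39 left.
Give Ops 5 to hit its cap of 5 → 34 left.
HR takes 7 to reach its cap of 7 → 27 left.
Marketing: +17 to 17 (cap) → 10 left.
Only 10 left; Sales takes them to reach 10.
Total = 170×7 + 110×10 + 200×5 + 210×13 + 140×17 + 220×10 = 10600.

10600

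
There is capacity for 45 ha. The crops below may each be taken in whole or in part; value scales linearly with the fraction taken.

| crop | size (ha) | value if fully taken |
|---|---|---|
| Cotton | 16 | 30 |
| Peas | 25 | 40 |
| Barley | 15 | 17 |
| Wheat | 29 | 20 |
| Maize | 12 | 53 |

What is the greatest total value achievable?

110.2

Sort by value density: Maize 53/12≈4.42, Cotton 30/16≈1.88, Peas 40/25≈1.6, Barley 17/15≈1.13, Wheat 20/29≈0.69.
Take all of Maize (12 ha, value 53) → 33 ha left.
All 16 ha of Cotton fit (value 30) → 17 remain.
Only 17 ha remain; take 17/25 of Peas for value 40×17/25 = 27.2.
Total value = 110.2.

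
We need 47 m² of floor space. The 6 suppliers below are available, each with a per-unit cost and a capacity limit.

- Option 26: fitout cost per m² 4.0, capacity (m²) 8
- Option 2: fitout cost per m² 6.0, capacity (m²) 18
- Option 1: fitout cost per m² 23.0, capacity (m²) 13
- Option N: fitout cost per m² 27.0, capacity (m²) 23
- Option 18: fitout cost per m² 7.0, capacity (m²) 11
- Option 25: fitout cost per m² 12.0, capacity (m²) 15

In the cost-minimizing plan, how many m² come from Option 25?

10

Cheapest first:
Option 26 at 4.0: take all 8 m² → 39 still needed.
Option 2 (6.0): use full 18 → 21 m² to go.
Take 11 from Option 18 at 7.0 → need 10 more.
Option 25 at 12.0: take 10 of its 15 → requirement met.
Option 1, Option N: unused.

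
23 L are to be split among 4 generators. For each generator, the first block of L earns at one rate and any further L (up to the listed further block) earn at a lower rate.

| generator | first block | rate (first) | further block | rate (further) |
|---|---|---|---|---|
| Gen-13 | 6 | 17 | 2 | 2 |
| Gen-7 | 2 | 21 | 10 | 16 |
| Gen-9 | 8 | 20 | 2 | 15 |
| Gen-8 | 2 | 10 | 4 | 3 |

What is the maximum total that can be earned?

Treat each block as its own option and order by rate: Gen-7/tier1 21 > Gen-9/tier1 20 > Gen-13/tier1 17 > Gen-7/tier2 16 > Gen-9/tier2 15 > Gen-8/tier1 10 > Gen-8/tier2 3 > Gen-13/tier2 2.
Fill Gen-7 tier1 block (2 at 21) ; 21 left.
Gen-9 tier1 at 20: fill all 8 ; 13 left.
Fill Gen-13 tier1 block (6 at 17) ; 7 left.
Gen-7/tier2: +7 of 10 at 16; pool empty.
Total = 21×2 + 20×8 + 17×6 + 16×7 = 416.

416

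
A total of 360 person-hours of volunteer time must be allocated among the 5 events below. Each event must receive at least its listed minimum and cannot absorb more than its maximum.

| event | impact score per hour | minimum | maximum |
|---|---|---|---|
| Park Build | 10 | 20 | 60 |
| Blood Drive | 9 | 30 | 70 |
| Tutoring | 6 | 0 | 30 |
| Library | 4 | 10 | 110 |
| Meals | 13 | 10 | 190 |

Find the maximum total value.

Meeting every minimum uses 20+30+0+10+10 = 70 person-hours, leaving 290.
Order the events by impact score per hour: Meals 13 > Park Build 10 > Blood Drive 9 > Tutoring 6 > Library 4.
Meals takes 180 more to reach its cap of 190 — 110 left.
Give Park Build 40 more to hit its cap of 60 — 70 left.
Blood Drive: +40 to 70 (cap) — 30 left.
Tutoring: +30 to 30 (cap) — 0 left.
Total = 10×60 + 9×70 + 6×30 + 4×10 + 13×190 = 3920.

3920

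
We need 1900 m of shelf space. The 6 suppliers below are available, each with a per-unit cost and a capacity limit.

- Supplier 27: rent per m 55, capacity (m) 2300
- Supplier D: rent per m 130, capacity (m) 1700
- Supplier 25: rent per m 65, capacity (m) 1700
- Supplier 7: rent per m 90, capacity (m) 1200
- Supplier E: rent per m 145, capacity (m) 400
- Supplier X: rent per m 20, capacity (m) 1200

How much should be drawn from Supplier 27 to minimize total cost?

Cheapest first:
Take 1200 from Supplier X at 20 ; need 700 more.
Supplier 27 at 55: take 700 of its 2300 ; requirement met.
Supplier 25, Supplier 7, Supplier D, Supplier E: unused.

700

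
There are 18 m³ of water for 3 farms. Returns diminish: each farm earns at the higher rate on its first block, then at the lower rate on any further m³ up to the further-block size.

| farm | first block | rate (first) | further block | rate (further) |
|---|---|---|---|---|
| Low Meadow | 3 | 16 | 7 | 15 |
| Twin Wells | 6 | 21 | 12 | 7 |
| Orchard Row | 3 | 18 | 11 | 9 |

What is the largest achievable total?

Treat each block as its own option and order by rate: Twin Wells/T1 21 > Orchard Row/T1 18 > Low Meadow/T1 16 > Low Meadow/T2 15 > Orchard Row/T2 9 > Twin Wells/T2 7.
Fill Twin Wells T1 block (6 at 21) ; 12 left.
Orchard Row T1 at 18: fill all 3 ; 9 left.
Fill Low Meadow T1 block (3 at 16) ; 6 left.
6 remain; put them into Low Meadow T2 at 15.
Total = 21×6 + 18×3 + 16×3 + 15×6 = 318.

318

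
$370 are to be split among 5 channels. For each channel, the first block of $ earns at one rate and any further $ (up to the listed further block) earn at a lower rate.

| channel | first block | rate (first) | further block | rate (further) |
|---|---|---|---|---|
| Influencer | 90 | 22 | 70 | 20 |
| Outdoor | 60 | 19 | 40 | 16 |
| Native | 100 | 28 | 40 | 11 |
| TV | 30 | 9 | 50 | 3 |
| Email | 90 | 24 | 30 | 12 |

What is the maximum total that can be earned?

8720

Order all 10 blocks by rate: Native/tier1 28 > Email/tier1 24 > Influencer/tier1 22 > Influencer/tier2 20 > Outdoor/tier1 19 > Outdoor/tier2 16 > Email/tier2 12 > Native/tier2 11 > TV/tier1 9 > TV/tier2 3.
Native/tier1 (28): +100 — 270 left.
Fill Email tier1 block (90 at 24) — 180 left.
Fill Influencer tier1 block (90 at 22) — 90 left.
Influencer/tier2 (20): +70 — 20 left.
20 remain; put them into Outdoor tier1 at 19.
Total = 28×100 + 24×90 + 22×90 + 20×70 + 19×20 = 8720.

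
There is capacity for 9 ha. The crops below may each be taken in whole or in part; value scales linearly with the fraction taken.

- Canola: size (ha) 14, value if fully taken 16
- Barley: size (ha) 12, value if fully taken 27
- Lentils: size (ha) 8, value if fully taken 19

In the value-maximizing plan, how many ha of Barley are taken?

Sort by value density: Lentils 19/8≈2.38, Barley 27/12≈2.25, Canola 16/14≈1.14.
All 8 ha of Lentils fit (value 19) ; 1 remain.
Only 1 ha remain; take 1/12 of Barley for value 27×1/12 = 2.25.

1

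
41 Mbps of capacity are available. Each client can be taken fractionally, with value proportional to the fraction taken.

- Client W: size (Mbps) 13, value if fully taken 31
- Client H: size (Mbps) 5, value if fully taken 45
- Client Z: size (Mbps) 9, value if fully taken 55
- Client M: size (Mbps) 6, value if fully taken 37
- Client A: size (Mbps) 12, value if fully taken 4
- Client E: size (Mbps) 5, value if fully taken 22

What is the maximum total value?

Best value per unit of size first: Client H 45/5≈9, Client M 37/6≈6.17, Client Z 55/9≈6.11, Client E 22/5≈4.4, Client W 31/13≈2.38, Client A 4/12≈0.333.
All 5 Mbps of Client H fit (value 45) → 36 remain.
Client M: take in full, 6 Mbps for value 37 → 30 left.
All 9 Mbps of Client Z fit (value 55) → 21 remain.
Client E: take in full, 5 Mbps for value 22 → 16 left.
Client W: take in full, 13 Mbps for value 31 → 3 left.
Fill the last 3 Mbps with part of Client A: 3/12 of it earns 1.
Total value = 191.

191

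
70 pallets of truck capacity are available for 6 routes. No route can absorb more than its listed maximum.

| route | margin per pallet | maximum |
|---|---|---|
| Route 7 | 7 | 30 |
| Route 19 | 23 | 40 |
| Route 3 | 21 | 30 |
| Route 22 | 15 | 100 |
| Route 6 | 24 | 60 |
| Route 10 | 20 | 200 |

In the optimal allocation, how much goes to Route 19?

10

Highest margin per pallet first: Route 6 24 > Route 19 23 > Route 3 21 > Route 10 20 > Route 22 15 > Route 7 7.
Give Route 6 60 to hit its cap of 60 → 10 left.
Route 19: +10 (room for 40) → 10. Pool exhausted.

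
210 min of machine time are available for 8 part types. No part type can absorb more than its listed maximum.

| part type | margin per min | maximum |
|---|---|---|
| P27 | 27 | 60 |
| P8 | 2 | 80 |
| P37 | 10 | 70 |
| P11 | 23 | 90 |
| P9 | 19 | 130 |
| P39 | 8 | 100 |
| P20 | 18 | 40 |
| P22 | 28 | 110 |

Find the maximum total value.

5620

Rank by margin per min: P22 28 > P27 27 > P11 23 > P9 19 > P20 18 > P37 10 > P39 8 > P8 2.
Give P22 110 to hit its cap of 110 — 100 left.
P27: +60 to 60 (cap) — 40 left.
P11 has room for 90 but only 40 remain, so it gets 40.
Total = 27×60 + 23×40 + 28×110 = 5620.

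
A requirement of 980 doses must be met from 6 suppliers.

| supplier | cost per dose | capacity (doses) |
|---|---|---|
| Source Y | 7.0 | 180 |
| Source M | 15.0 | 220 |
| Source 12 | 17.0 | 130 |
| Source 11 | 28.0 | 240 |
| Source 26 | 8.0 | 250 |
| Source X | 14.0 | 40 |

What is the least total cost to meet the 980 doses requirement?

13810

Use suppliers in increasing cost order.
Source Y (7.0): use full 180 — 800 doses to go.
Source 26 at 8.0: take all 250 doses — 550 still needed.
Source X at 14.0: take all 40 doses — 510 still needed.
Source M (15.0): use full 220 — 290 doses to go.
Take 130 from Source 12 at 17.0 — need 160 more.
Take 160 from Source 11 at 28.0 to finish.
Cost = 180×7.0 + 250×8.0 + 40×14.0 + 220×15.0 + 130×17.0 + 160×28.0 = 13810.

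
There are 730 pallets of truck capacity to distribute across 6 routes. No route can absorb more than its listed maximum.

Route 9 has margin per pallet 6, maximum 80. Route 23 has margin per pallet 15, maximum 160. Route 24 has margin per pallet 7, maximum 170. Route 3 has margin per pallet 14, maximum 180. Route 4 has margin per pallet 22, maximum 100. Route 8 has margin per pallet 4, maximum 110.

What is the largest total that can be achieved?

8950

Order the routes by margin per pallet: Route 4 22 > Route 23 15 > Route 3 14 > Route 24 7 > Route 9 6 > Route 8 4.
Route 4: +100 to 100 (cap) ; 630 left.
Route 23 takes 160 to reach its cap of 160 ; 470 left.
Route 3: +180 to 180 (cap) ; 290 left.
Give Route 24 170 to hit its cap of 170 ; 120 left.
Route 9: +80 to 80 (cap) ; 40 left.
Route 8 has room for 110 but only 40 remain, so it gets 40.
Total = 6×80 + 15×160 + 7×170 + 14×180 + 22×100 + 4×40 = 8950.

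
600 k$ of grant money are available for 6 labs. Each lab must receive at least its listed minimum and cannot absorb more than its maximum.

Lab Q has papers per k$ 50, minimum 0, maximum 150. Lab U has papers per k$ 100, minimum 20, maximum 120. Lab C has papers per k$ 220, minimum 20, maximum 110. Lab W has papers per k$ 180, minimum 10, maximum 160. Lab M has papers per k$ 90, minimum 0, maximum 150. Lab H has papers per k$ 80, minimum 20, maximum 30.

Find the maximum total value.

82400

Meeting every minimum uses 0+20+20+10+0+20 = 70 k$, leaving 530.
Highest papers per k$ first: Lab C 220 > Lab W 180 > Lab U 100 > Lab M 90 > Lab H 80 > Lab Q 50.
Lab C takes 90 more to reach its cap of 110 ; 440 left.
Give Lab W 150 more to hit its cap of 160 ; 290 left.
Give Lab U 100 more to hit its cap of 120 ; 190 left.
Lab M takes 150 more to reach its cap of 150 ; 40 left.
Give Lab H 10 more to hit its cap of 30 ; 30 left.
Only 30 left; Lab Q takes them to reach 30.
Total = 50×30 + 100×120 + 220×110 + 180×160 + 90×150 + 80×30 = 82400.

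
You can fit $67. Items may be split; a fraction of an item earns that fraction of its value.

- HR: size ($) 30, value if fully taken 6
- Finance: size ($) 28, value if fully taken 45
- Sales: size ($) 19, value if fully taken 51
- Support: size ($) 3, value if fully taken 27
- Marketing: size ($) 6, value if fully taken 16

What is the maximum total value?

Rank by value-to-size ratio: Support 27/3≈9, Sales 51/19≈2.68, Marketing 16/6≈2.67, Finance 45/28≈1.61, HR 6/30≈0.2.
All 3 $ of Support fit (value 27) — 64 remain.
Take all of Sales (19 $, value 51) — 45 $ left.
Take all of Marketing (6 $, value 16) — 39 $ left.
Take all of Finance (28 $, value 45) — 11 $ left.
Fill the last 11 $ with part of HR: 11/30 of it earns 2.2.
Total value = 141.2.

141.2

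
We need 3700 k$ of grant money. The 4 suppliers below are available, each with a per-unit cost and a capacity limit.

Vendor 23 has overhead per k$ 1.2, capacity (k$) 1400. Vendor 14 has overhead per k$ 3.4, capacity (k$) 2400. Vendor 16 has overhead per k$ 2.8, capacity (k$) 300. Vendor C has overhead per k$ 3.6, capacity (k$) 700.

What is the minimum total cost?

9320

Cheapest first:
Vendor 23 at 1.2: take all 1400 k$ — 2300 still needed.
Vendor 16 (2.8): use full 300 — 2000 k$ to go.
Take 2000 from Vendor 14 at 3.4 to finish.
Vendor C: unused.
Cost = 1400×1.2 + 300×2.8 + 2000×3.4 = 9320.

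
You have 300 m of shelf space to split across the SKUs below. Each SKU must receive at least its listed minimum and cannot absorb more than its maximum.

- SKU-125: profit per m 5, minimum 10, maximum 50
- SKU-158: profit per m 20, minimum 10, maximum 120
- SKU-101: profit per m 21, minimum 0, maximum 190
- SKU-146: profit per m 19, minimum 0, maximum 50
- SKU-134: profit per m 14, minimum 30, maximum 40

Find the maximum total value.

Meeting every minimum uses 10+10+0+0+30 = 50 m, leaving 250.
Order the SKUs by profit per m: SKU-101 21 > SKU-158 20 > SKU-146 19 > SKU-134 14 > SKU-125 5.
SKU-101: +190 to 190 (cap) → 60 left.
Only 60 left; SKU-158 takes them to reach 70.
Total = 5×10 + 20×70 + 21×190 + 14×30 = 5860.

5860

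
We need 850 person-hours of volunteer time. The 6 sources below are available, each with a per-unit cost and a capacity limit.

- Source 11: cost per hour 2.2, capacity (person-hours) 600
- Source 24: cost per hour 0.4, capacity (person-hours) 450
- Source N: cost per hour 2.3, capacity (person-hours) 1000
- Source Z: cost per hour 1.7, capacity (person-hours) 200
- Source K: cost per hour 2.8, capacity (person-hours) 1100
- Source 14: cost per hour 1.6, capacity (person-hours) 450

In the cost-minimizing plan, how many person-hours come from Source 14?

400

Cheapest first:
Source 24 (0.4): use full 450 ; 400 person-hours to go.
Source 14 (1.6): take the remaining 400 ; done.
Source Z, Source 11, Source N, Source K: unused.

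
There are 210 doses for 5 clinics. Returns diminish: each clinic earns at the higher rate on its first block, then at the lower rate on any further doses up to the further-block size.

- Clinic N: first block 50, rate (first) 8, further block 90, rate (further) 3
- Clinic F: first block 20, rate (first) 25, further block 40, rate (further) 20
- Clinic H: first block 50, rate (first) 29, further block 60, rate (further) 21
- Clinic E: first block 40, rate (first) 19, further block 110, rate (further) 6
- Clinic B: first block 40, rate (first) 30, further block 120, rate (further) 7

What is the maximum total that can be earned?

Rank every tier by rate: Clinic B/first 30 > Clinic H/first 29 > Clinic F/first 25 > Clinic H/second 21 > Clinic F/second 20 > Clinic E/first 19 > Clinic N/first 8 > Clinic B/second 7 > Clinic E/second 6 > Clinic N/second 3.
Fill Clinic B first block (40 at 30) — 170 left.
Clinic H first at 29: fill all 50 — 120 left.
Clinic F/first (25): +20 — 100 left.
Clinic H second at 21: fill all 60 — 40 left.
Fill Clinic F second block (40 at 20) — 0 left.
Total = 30×40 + 29×50 + 25×20 + 21×60 + 20×40 = 5210.

5210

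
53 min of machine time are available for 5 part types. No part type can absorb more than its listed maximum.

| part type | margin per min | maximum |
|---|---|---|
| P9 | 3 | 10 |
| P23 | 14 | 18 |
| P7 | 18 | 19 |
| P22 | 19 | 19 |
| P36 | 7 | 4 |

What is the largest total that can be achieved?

Order the part types by margin per min: P22 19 > P7 18 > P23 14 > P36 7 > P9 3.
P22 takes 19 to reach its cap of 19 → 34 left.
Give P7 19 to hit its cap of 19 → 15 left.
Only 15 left; P23 takes them to reach 15.
Total = 14×15 + 18×19 + 19×19 = 913.

913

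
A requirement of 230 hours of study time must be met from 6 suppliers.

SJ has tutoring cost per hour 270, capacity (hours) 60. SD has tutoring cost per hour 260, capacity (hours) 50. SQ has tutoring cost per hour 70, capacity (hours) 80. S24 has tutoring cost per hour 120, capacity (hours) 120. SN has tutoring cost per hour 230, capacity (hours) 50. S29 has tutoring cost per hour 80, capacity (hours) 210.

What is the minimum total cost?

Fill from the cheapest supplier first.
SQ at 70: take all 80 hours — 150 still needed.
S29 (80): take the remaining 150 — done.
S24, SN, SD, SJ: unused.
Cost = 80×70 + 150×80 = 17600.

17600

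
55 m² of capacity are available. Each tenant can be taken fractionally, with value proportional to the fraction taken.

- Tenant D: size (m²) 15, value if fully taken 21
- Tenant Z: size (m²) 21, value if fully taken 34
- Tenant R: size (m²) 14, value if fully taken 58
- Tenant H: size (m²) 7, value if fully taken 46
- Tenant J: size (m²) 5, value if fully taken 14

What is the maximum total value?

163.2

Rank by value-to-size ratio: Tenant H 46/7≈6.57, Tenant R 58/14≈4.14, Tenant J 14/5≈2.8, Tenant Z 34/21≈1.62, Tenant D 21/15≈1.4.
Tenant H: take in full, 7 m² for value 46 — 48 left.
All 14 m² of Tenant R fit (value 58) — 34 remain.
Take all of Tenant J (5 m², value 14) — 29 m² left.
All 21 m² of Tenant Z fit (value 34) — 8 remain.
Only 8 m² remain; take 8/15 of Tenant D for value 21×8/15 = 11.2.
Total value = 163.2.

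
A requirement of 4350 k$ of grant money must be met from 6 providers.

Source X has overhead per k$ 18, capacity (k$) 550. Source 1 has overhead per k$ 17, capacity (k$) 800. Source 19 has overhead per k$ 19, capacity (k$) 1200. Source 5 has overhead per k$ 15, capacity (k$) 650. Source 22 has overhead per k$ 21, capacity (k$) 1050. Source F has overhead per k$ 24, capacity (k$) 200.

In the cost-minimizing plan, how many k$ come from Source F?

Use providers in increasing cost order.
Source 5 at 15: take all 650 k$ — 3700 still needed.
Source 1 (17): use full 800 — 2900 k$ to go.
Source X at 18: take all 550 k$ — 2350 still needed.
Take 1200 from Source 19 at 19 — need 1150 more.
Source 22 at 21: take all 1050 k$ — 100 still needed.
Source F (24): take the remaining 100 — done.

100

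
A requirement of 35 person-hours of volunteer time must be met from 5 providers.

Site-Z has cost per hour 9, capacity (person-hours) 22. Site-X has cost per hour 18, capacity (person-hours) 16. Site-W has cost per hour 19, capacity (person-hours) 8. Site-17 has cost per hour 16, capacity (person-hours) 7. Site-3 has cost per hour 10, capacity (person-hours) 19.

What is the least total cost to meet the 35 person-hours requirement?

328

Cheapest first:
Site-Z (9): use full 22 ; 13 person-hours to go.
Site-3 at 10: take 13 of its 19 ; requirement met.
Site-17, Site-X, Site-W: unused.
Cost = 22×9 + 13×10 = 328.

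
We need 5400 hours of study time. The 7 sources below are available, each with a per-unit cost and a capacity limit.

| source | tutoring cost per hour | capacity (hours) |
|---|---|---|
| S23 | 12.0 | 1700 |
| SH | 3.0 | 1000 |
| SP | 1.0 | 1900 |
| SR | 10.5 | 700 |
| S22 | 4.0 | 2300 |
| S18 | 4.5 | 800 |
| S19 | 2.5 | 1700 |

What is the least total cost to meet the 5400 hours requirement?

Cheapest first:
Take 1900 from SP at 1.0 → need 3500 more.
S19 at 2.5: take all 1700 hours → 1800 still needed.
Take 1000 from SH at 3.0 → need 800 more.
S22 at 4.0: take 800 of its 2300 → requirement met.
S18, SR, S23: unused.
Cost = 1900×1.0 + 1700×2.5 + 1000×3.0 + 800×4.0 = 12350.

12350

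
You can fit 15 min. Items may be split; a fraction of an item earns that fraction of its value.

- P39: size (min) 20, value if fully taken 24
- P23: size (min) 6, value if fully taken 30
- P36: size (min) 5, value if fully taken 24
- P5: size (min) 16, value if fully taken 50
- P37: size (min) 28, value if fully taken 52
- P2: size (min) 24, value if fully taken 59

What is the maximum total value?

66.5

Best value per unit of size first: P23 30/6≈5, P36 24/5≈4.8, P5 50/16≈3.12, P2 59/24≈2.46, P37 52/28≈1.86, P39 24/20≈1.2.
Take all of P23 (6 min, value 30) — 9 min left.
Take all of P36 (5 min, value 24) — 4 min left.
4 min left: a 4/16 share of P5 gives 50×4/16 = 12.5.
Total value = 66.5.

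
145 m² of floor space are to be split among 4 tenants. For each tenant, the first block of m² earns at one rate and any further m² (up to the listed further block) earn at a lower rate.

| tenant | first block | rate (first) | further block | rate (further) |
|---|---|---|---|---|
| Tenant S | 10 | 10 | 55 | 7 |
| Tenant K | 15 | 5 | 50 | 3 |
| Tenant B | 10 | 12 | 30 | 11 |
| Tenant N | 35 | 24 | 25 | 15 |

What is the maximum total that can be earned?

2010

Rank every tier by rate: Tenant N/T1 24 > Tenant N/T2 15 > Tenant B/T1 12 > Tenant B/T2 11 > Tenant S/T1 10 > Tenant S/T2 7 > Tenant K/T1 5 > Tenant K/T2 3.
Tenant N T1 at 24: fill all 35 ; 110 left.
Fill Tenant N T2 block (25 at 15) ; 85 left.
Tenant B T1 at 12: fill all 10 ; 75 left.
Fill Tenant B T2 block (30 at 11) ; 45 left.
Tenant S/T1 (10): +10 ; 35 left.
Tenant S/T2: +35 of 55 at 7; pool empty.
Total = 24×35 + 15×25 + 12×10 + 11×30 + 10×10 + 7×35 = 2010.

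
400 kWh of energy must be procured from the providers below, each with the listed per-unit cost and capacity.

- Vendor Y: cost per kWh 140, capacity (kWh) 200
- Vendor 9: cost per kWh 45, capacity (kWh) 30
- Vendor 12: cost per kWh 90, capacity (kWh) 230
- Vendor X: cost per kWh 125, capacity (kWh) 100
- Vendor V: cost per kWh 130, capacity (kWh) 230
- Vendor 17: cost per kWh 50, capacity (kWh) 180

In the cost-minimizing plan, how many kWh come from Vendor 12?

190

Use providers in increasing cost order.
Vendor 9 (45): use full 30 ; 370 kWh to go.
Vendor 17 at 50: take all 180 kWh ; 190 still needed.
Vendor 12 (90): take the remaining 190 ; done.
Vendor X, Vendor V, Vendor Y: unused.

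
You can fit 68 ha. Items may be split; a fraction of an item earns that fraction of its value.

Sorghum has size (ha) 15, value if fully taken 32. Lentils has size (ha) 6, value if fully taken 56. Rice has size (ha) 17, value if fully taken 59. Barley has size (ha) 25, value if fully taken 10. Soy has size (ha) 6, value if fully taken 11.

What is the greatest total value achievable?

167.6

Sort by value density: Lentils 56/6≈9.33, Rice 59/17≈3.47, Sorghum 32/15≈2.13, Soy 11/6≈1.83, Barley 10/25≈0.4.
Take all of Lentils (6 ha, value 56) — 62 ha left.
Take all of Rice (17 ha, value 59) — 45 ha left.
All 15 ha of Sorghum fit (value 32) — 30 remain.
Soy: take in full, 6 ha for value 11 — 24 left.
24 ha left: a 24/25 share of Barley gives 10×24/25 = 9.6.
Total value = 167.6.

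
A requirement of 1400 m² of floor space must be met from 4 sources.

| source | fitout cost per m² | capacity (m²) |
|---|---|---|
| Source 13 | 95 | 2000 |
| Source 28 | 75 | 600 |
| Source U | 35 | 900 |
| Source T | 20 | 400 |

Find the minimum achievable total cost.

Use sources in increasing cost order.
Take 400 from Source T at 20 → need 1000 more.
Source U (35): use full 900 → 100 m² to go.
Source 28 at 75: take 100 of its 600 → requirement met.
Source 13: unused.
Cost = 400×20 + 900×35 + 100×75 = 47000.

47000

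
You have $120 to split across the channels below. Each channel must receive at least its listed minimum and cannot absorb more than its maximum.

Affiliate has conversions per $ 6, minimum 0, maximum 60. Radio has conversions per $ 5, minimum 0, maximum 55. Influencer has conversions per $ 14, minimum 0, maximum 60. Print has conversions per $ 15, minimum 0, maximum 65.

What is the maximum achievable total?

1745

Meeting every minimum uses 0+0+0+0 = 0 $, leaving 120.
Order the channels by conversions per $: Print 15 > Influencer 14 > Affiliate 6 > Radio 5.
Print takes 65 more to reach its cap of 65 → 55 left.
Influencer: +55 (room for 60) → 55. Pool exhausted.
Total = 14×55 + 15×65 = 1745.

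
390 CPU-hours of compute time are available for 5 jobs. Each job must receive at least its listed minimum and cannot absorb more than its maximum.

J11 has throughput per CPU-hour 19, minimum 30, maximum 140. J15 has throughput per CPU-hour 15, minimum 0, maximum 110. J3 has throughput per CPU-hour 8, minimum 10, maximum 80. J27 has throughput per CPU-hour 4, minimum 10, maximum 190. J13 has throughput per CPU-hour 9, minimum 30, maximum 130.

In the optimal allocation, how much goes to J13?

Meeting every minimum uses 30+0+10+10+30 = 80 CPU-hours, leaving 310.
Order the jobs by throughput per CPU-hour: J11 19 > J15 15 > J13 9 > J3 8 > J27 4.
Give J11 110 more to hit its cap of 140 → 200 left.
J15 takes 110 more to reach its cap of 110 → 90 left.
Only 90 left; J13 takes them to reach 120.

120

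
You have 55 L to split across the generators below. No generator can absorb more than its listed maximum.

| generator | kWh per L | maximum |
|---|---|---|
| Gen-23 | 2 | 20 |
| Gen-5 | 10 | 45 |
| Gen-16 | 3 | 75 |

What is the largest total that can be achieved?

Rank by kWh per L: Gen-5 10 > Gen-16 3 > Gen-23 2.
Give Gen-5 45 to hit its cap of 45 → 10 left.
Only 10 left; Gen-16 takes them to reach 10.
Total = 10×45 + 3×10 = 480.

480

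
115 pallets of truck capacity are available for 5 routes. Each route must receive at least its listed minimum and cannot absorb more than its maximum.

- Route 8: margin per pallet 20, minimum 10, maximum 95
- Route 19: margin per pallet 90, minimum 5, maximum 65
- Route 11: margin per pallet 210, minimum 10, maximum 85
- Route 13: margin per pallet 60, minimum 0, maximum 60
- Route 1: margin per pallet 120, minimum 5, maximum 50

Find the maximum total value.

20300

Meeting every minimum uses 10+5+10+0+5 = 30 pallets, leaving 85.
Rank by margin per pallet: Route 11 210 > Route 1 120 > Route 19 90 > Route 13 60 > Route 8 20.
Give Route 11 75 more to hit its cap of 85 ; 10 left.
Route 1: +10 (room for 45) → 15. Pool exhausted.
Total = 20×10 + 90×5 + 210×85 + 120×15 = 20300.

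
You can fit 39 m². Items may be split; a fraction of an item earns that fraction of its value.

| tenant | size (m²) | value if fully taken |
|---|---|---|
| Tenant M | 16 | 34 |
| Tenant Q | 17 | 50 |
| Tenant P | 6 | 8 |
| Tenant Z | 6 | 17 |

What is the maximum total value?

Best value per unit of size first: Tenant Q 50/17≈2.94, Tenant Z 17/6≈2.83, Tenant M 34/16≈2.12, Tenant P 8/6≈1.33.
All 17 m² of Tenant Q fit (value 50) — 22 remain.
Tenant Z: take in full, 6 m² for value 17 — 16 left.
Take all of Tenant M (16 m², value 34) — 0 m² left.
Total value = 101.

101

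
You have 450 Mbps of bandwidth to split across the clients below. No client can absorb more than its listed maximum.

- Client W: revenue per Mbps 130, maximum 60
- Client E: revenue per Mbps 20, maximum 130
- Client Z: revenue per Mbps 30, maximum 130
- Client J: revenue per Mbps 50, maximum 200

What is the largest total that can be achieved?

Rank by revenue per Mbps: Client W 130 > Client J 50 > Client Z 30 > Client E 20.
Give Client W 60 to hit its cap of 60 ; 390 left.
Give Client J 200 to hit its cap of 200 ; 190 left.
Client Z takes 130 to reach its cap of 130 ; 60 left.
Client E has room for 130 but only 60 remain, so it gets 60.
Total = 130×60 + 20×60 + 30×130 + 50×200 = 22900.

22900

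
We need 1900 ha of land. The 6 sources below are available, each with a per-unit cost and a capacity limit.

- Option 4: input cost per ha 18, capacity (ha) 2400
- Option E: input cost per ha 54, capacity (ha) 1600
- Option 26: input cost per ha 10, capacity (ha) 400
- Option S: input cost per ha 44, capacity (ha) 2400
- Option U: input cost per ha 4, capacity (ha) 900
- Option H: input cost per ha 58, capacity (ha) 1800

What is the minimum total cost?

18400

Use sources in increasing cost order.
Take 900 from Option U at 4 ; need 1000 more.
Option 26 at 10: take all 400 ha ; 600 still needed.
Option 4 (18): take the remaining 600 ; done.
Option S, Option E, Option H: unused.
Cost = 900×4 + 400×10 + 600×18 = 18400.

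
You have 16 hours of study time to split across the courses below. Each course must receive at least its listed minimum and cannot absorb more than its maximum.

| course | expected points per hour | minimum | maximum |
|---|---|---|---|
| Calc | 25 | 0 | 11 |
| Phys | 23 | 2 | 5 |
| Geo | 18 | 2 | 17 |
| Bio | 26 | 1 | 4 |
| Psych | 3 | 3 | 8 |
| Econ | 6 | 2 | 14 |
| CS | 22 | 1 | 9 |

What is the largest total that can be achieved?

279

Meeting every minimum uses 0+2+2+1+3+2+1 = 11 hours, leaving 5.
Highest expected points per hour first: Bio 26 > Calc 25 > Phys 23 > CS 22 > Geo 18 > Econ 6 > Psych 3.
Bio: +3 to 4 (cap) → 2 left.
Only 2 left; Calc takes them to reach 2.
Total = 25×2 + 23×2 + 18×2 + 26×4 + 3×3 + 6×2 + 22×1 = 279.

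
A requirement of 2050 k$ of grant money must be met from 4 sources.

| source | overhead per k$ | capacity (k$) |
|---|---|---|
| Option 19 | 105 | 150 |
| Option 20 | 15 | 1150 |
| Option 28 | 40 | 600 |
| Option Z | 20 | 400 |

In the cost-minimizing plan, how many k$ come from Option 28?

500

Cheapest first:
Take 1150 from Option 20 at 15 — need 900 more.
Option Z at 20: take all 400 k$ — 500 still needed.
Option 28 at 40: take 500 of its 600 — requirement met.
Option 19: unused.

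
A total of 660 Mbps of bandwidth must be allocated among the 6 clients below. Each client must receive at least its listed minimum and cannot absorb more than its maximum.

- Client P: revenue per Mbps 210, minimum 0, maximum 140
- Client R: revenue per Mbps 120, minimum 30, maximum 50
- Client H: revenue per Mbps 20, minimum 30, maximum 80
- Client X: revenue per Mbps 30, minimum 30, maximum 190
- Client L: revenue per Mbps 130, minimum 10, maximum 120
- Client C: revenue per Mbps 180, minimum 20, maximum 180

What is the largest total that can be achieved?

Meeting every minimum uses 0+30+30+30+10+20 = 120 Mbps, leaving 540.
Highest revenue per Mbps first: Client P 210 > Client C 180 > Client L 130 > Client R 120 > Client X 30 > Client H 20.
Client P takes 140 more to reach its cap of 140 ; 400 left.
Client C: +160 to 180 (cap) ; 240 left.
Client L takes 110 more to reach its cap of 120 ; 130 left.
Client R takes 20 more to reach its cap of 50 ; 110 left.
Client X: +110 (room for 160) → 140. Pool exhausted.
Total = 210×140 + 120×50 + 20×30 + 30×140 + 130×120 + 180×180 = 88200.

88200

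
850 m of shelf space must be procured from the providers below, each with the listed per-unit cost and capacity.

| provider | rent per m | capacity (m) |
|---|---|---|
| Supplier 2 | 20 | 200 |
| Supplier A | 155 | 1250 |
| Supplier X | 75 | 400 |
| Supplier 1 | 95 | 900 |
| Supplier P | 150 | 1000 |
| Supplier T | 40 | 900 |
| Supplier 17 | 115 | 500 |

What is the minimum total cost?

30000

Fill from the cheapest provider first.
Supplier 2 at 20: take all 200 m — 650 still needed.
Supplier T at 40: take 650 of its 900 — requirement met.
Supplier X, Supplier 1, Supplier 17, Supplier P, Supplier A: unused.
Cost = 200×20 + 650×40 = 30000.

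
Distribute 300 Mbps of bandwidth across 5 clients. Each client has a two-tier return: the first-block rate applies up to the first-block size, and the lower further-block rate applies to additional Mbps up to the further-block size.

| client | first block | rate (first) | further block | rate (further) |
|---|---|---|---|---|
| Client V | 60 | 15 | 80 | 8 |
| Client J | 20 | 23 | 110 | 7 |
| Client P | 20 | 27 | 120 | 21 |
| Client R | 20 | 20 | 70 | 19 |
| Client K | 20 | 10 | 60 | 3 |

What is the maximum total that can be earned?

Treat each block as its own option and order by rate: Client P/T1 27 > Client J/T1 23 > Client P/T2 21 > Client R/T1 20 > Client R/T2 19 > Client V/T1 15 > Client K/T1 10 > Client V/T2 8 > Client J/T2 7 > Client K/T2 3.
Client P T1 at 27: fill all 20 ; 280 left.
Client J T1 at 23: fill all 20 ; 260 left.
Fill Client P T2 block (120 at 21) ; 140 left.
Fill Client R T1 block (20 at 20) ; 120 left.
Fill Client R T2 block (70 at 19) ; 50 left.
Client V/T1: +50 of 60 at 15; pool empty.
Total = 27×20 + 23×20 + 21×120 + 20×20 + 19×70 + 15×50 = 6000.

6000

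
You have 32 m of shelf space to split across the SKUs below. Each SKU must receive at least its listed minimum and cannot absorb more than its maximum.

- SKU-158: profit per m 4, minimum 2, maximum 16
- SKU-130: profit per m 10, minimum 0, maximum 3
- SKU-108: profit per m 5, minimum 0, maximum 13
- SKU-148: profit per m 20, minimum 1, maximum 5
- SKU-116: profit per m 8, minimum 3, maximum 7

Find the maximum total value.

267

Meeting every minimum uses 2+0+0+1+3 = 6 m, leaving 26.
Order the SKUs by profit per m: SKU-148 20 > SKU-130 10 > SKU-116 8 > SKU-108 5 > SKU-158 4.
Give SKU-148 4 more to hit its cap of 5 ; 22 left.
SKU-130 takes 3 more to reach its cap of 3 ; 19 left.
SKU-116 takes 4 more to reach its cap of 7 ; 15 left.
SKU-108: +13 to 13 (cap) ; 2 left.
SKU-158 has room for 14 more but only 2 remain, so it gets 4.
Total = 4×4 + 10×3 + 5×13 + 20×5 + 8×7 = 267.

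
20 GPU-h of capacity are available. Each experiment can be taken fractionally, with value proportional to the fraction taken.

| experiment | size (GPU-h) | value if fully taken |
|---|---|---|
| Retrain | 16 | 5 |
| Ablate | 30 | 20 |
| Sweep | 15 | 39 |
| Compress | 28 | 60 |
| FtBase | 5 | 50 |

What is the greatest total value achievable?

Best value per unit of size first: FtBase 50/5≈10, Sweep 39/15≈2.6, Compress 60/28≈2.14, Ablate 20/30≈0.667, Retrain 5/16≈0.312.
All 5 GPU-h of FtBase fit (value 50) — 15 remain.
Take all of Sweep (15 GPU-h, value 39) — 0 GPU-h left.
Total value = 89.

89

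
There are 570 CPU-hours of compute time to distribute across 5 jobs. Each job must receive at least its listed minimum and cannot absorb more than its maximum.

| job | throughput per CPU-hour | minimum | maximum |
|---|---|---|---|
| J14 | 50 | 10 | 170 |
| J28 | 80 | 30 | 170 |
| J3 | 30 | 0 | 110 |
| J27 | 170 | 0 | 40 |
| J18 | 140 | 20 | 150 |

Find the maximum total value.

Meeting every minimum uses 10+30+0+0+20 = 60 CPU-hours, leaving 510.
Order the jobs by throughput per CPU-hour: J27 170 > J18 140 > J28 80 > J14 50 > J3 30.
Give J27 40 more to hit its cap of 40 — 470 left.
Give J18 130 more to hit its cap of 150 — 340 left.
J28: +140 to 170 (cap) — 200 left.
J14: +160 to 170 (cap) — 40 left.
J3 has room for 110 more but only 40 remain, so it gets 40.
Total = 50×170 + 80×170 + 30×40 + 170×40 + 140×150 = 51100.

51100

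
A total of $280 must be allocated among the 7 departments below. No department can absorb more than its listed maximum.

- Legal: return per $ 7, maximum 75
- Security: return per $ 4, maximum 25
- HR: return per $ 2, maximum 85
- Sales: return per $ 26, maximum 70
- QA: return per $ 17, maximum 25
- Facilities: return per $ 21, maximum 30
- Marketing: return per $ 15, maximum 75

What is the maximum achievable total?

Rank by return per $: Sales 26 > Facilities 21 > QA 17 > Marketing 15 > Legal 7 > Security 4 > HR 2.
Sales: +70 to 70 (cap) — 210 left.
Give Facilities 30 to hit its cap of 30 — 180 left.
QA: +25 to 25 (cap) — 155 left.
Marketing: +75 to 75 (cap) — 80 left.
Legal takes 75 to reach its cap of 75 — 5 left.
Security: +5 (room for 25) → 5. Pool exhausted.
Total = 7×75 + 4×5 + 26×70 + 17×25 + 21×30 + 15×75 = 4545.

4545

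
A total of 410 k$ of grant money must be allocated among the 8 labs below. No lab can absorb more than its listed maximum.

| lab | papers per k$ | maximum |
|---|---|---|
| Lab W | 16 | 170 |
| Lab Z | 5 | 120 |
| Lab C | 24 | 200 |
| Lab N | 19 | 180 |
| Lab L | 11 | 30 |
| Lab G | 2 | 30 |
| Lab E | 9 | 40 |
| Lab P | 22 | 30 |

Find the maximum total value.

Highest papers per k$ first: Lab C 24 > Lab P 22 > Lab N 19 > Lab W 16 > Lab L 11 > Lab E 9 > Lab Z 5 > Lab G 2.
Lab C takes 200 to reach its cap of 200 ; 210 left.
Lab P: +30 to 30 (cap) ; 180 left.
Lab N takes 180 to reach its cap of 180 ; 0 left.
Total = 24×200 + 19×180 + 22×30 = 8880.

8880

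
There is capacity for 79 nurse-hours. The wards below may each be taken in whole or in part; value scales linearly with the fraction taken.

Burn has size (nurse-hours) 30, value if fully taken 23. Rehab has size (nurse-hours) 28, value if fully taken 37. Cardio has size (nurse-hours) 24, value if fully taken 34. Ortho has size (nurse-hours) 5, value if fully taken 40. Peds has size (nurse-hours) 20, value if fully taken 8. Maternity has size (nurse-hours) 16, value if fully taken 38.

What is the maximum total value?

Sort by value density: Ortho 40/5≈8, Maternity 38/16≈2.38, Cardio 34/24≈1.42, Rehab 37/28≈1.32, Burn 23/30≈0.767, Peds 8/20≈0.4.
Ortho: take in full, 5 nurse-hours for value 40 — 74 left.
Take all of Maternity (16 nurse-hours, value 38) — 58 nurse-hours left.
Cardio: take in full, 24 nurse-hours for value 34 — 34 left.
Rehab: take in full, 28 nurse-hours for value 37 — 6 left.
Fill the last 6 nurse-hours with part of Burn: 6/30 of it earns 4.6.
Total value = 153.6.

153.6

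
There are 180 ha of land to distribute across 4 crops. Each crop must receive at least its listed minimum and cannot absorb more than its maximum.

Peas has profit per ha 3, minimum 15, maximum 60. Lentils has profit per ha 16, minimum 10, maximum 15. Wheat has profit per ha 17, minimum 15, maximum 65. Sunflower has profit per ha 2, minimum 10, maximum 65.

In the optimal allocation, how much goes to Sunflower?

Meeting every minimum uses 15+10+15+10 = 50 ha, leaving 130.
Highest profit per ha first: Wheat 17 > Lentils 16 > Peas 3 > Sunflower 2.
Wheat takes 50 more to reach its cap of 65 ; 80 left.
Give Lentils 5 more to hit its cap of 15 ; 75 left.
Peas takes 45 more to reach its cap of 60 ; 30 left.
Sunflower: +30 (room for 55) → 40. Pool exhausted.

40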